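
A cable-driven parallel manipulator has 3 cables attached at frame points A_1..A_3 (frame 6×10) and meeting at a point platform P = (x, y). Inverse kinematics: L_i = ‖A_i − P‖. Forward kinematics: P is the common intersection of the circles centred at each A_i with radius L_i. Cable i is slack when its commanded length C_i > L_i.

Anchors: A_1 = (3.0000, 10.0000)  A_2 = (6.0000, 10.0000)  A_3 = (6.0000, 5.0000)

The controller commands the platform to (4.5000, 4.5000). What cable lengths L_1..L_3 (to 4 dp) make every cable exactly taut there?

L_1 = √((3.0000−4.5000)² + (10.0000−4.5000)²) = 5.7009
L_2 = √((6.0000−4.5000)² + (10.0000−4.5000)²) = 5.7009
L_3 = √((6.0000−4.5000)² + (5.0000−4.5000)²) = 1.5811

(5.7009, 5.7009, 1.5811)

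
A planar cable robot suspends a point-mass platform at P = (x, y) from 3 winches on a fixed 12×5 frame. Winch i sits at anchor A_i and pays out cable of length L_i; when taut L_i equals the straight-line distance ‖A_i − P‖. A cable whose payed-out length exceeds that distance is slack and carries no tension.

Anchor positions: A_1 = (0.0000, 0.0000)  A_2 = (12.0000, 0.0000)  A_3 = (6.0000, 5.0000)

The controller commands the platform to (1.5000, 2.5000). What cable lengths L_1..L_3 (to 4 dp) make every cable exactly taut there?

L_1 = √((0.0000−1.5000)² + (0.0000−2.5000)²) = 2.9155
L_2 = √((12.0000−1.5000)² + (0.0000−2.5000)²) = 10.7935
L_3 = √((6.0000−1.5000)² + (5.0000−2.5000)²) = 5.1478

(2.9155, 10.7935, 5.1478)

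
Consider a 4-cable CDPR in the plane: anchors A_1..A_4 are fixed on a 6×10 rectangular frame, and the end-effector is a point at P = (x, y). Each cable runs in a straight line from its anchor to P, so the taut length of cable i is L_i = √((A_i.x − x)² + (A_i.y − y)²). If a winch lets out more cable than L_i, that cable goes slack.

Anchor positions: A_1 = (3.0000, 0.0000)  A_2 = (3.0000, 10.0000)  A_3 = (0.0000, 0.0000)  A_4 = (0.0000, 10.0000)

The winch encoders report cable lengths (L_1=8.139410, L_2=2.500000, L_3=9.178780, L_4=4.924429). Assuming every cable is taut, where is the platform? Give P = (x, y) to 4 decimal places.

each cable: (A_i−P)·(A_i−P) = L_i²; let q_i = ‖A_i‖²−L_i²
q_1 = 9.0000+0.0000−66.2500 = -57.2500
row 1: 0.0000x − 20.0000y = -160.0000  (q_2=102.7500)
row 2: 6.0000x + 0.0000y = 27.0000  (q_3=-84.2500)
row 3: 6.0000x − 20.0000y = -133.0000  (q_4=75.7500)
Cramer on rows 1–2 → x = 4.5000, y = 8.0000
check cable 4: ‖A_4−P‖² = 24.2500 ≈ L_4² = 24.2500 ✓

(4.5000, 8.0000)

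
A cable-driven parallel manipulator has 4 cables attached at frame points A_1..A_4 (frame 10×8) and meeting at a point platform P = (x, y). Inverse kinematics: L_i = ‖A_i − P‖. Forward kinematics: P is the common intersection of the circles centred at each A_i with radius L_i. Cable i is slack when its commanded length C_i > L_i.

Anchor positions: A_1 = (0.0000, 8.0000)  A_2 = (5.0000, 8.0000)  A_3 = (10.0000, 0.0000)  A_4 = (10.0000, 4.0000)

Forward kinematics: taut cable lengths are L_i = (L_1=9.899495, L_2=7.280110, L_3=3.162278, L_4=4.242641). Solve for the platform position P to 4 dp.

(7.0000, 1.0000)

each cable: (A_i−P)·(A_i−P) = L_i²; let c_i = ‖A_i‖²−L_i²
c_1 = 0.0000+64.0000−98.0000 = -34.0000
row 1: -10.0000x + 0.0000y = -70.0000  (c_2=36.0000)
row 2: -20.0000x + 16.0000y = -124.0000  (c_3=90.0000)
row 3: -20.0000x + 8.0000y = -132.0000  (c_4=98.0000)
Cramer on rows 1–2 → x = 7.0000, y = 1.0000
check cable 4: ‖A_4−P‖² = 18.0000 ≈ L_4² = 18.0000 ✓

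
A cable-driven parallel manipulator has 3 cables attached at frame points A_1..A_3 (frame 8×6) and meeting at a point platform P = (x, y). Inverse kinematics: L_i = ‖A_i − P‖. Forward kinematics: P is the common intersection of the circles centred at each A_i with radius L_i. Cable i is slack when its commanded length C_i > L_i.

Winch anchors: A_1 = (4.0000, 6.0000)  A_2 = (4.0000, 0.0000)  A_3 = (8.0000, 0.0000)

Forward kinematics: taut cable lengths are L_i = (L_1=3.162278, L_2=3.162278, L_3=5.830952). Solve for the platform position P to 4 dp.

expand ‖A_i−P‖²=L_i² and subtract eq 1 (q_i ≔ ‖A_i‖²−L_i²)
q_1 = 16.0000+36.0000−10.0000 = 42.0000
eq1−eq2 → [0.0000  12.0000]·P = 36.0000
eq1−eq3 → [-8.0000  12.0000]·P = 12.0000
2×2 solve → P = (3.0000, 3.0000)

(3.0000, 3.0000)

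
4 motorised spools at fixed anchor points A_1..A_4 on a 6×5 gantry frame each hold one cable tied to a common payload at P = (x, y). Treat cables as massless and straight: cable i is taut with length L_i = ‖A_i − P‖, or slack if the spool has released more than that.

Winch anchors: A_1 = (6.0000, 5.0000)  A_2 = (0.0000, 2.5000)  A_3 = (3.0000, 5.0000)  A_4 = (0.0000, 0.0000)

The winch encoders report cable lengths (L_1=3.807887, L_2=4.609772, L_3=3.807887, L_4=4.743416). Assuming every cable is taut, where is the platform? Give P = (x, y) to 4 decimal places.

expand ‖A_i−P‖²=L_i² and subtract eq 1 (k_i ≔ ‖A_i‖²−L_i²)
k_1 = 36.0000+25.0000−14.5000 = 46.5000
eq1−eq2 → [12.0000  5.0000]·P = 61.5000
eq1−eq3 → [6.0000  0.0000]·P = 27.0000
eq1−eq4 → [12.0000  10.0000]·P = 69.0000
2×2 solve → P = (4.5000, 1.5000)
check cable 4: ‖A_4−P‖² = 22.5000 ≈ L_4² = 22.5000 ✓

(4.5000, 1.5000)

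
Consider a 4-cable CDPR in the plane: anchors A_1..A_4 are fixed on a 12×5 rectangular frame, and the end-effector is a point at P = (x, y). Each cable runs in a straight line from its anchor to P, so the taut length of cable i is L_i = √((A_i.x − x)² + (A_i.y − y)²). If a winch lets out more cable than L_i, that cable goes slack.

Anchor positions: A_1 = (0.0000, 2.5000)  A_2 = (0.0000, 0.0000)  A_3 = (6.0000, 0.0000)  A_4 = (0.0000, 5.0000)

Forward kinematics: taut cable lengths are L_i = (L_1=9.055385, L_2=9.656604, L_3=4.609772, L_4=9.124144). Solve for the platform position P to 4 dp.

expand ‖A_i−P‖²=L_i² and subtract eq 1 (k_i ≔ ‖A_i‖²−L_i²)
k_1 = 0.0000+6.2500−82.0000 = -75.7500
eq1−eq2 → [0.0000  5.0000]·P = 17.5000
eq1−eq3 → [-12.0000  5.0000]·P = -90.5000
eq1−eq4 → [0.0000  -5.0000]·P = -17.5000
2×2 solve → P = (9.0000, 3.5000)
check cable 4: ‖A_4−P‖² = 83.2500 ≈ L_4² = 83.2500 ✓

(9.0000, 3.5000)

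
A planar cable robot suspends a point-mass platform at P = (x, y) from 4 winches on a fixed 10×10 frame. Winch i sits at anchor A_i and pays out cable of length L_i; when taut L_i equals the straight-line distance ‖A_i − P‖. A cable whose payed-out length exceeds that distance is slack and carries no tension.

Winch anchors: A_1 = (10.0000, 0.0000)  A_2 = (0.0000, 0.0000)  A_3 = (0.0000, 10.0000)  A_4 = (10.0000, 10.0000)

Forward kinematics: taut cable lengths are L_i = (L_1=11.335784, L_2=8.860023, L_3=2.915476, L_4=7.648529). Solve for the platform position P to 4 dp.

(2.5000, 8.5000)

expand ‖A_i−P‖²=L_i² and subtract eq 1 (c_i ≔ ‖A_i‖²−L_i²)
c_1 = 100.0000+0.0000−128.5000 = -28.5000
eq1−eq2 → [20.0000  0.0000]·P = 50.0000
eq1−eq3 → [20.0000  -20.0000]·P = -120.0000
eq1−eq4 → [0.0000  -20.0000]·P = -170.0000
2×2 solve → P = (2.5000, 8.5000)
check cable 4: ‖A_4−P‖² = 58.5000 ≈ L_4² = 58.5000 ✓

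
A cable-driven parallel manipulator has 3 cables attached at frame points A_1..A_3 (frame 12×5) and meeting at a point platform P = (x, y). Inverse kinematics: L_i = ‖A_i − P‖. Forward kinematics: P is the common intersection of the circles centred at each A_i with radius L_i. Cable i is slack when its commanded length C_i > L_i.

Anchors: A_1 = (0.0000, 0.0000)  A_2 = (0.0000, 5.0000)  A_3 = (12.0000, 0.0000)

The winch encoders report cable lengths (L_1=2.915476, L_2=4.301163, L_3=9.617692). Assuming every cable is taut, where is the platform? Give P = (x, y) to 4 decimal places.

(2.5000, 1.5000)

each cable: (A_i−P)·(A_i−P) = L_i²; let q_i = ‖A_i‖²−L_i²
q_1 = 0.0000+0.0000−8.5000 = -8.5000
row 1: 0.0000x − 10.0000y = -15.0000  (q_2=6.5000)
row 2: -24.0000x + 0.0000y = -60.0000  (q_3=51.5000)
Cramer on rows 1–2 → x = 2.5000, y = 1.5000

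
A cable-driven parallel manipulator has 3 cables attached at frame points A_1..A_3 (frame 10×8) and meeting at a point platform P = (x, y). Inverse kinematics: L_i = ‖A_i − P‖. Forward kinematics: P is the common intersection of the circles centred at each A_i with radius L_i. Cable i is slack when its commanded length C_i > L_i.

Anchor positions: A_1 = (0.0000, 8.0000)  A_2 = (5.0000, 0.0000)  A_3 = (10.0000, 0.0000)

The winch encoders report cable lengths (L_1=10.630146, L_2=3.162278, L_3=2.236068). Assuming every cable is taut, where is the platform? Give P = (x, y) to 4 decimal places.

(8.0000, 1.0000)

circle eqns → linear via eq_j − eq_1; set k_j = A_j·A_j − L_j²
k_1 = 0.0000+64.0000−113.0000 = -49.0000
-10.0000·x + 16.0000·y = k_1−k_2 = -64.0000
-20.0000·x + 16.0000·y = k_1−k_3 = -144.0000
solve first two rows → x=8.0000, y=1.0000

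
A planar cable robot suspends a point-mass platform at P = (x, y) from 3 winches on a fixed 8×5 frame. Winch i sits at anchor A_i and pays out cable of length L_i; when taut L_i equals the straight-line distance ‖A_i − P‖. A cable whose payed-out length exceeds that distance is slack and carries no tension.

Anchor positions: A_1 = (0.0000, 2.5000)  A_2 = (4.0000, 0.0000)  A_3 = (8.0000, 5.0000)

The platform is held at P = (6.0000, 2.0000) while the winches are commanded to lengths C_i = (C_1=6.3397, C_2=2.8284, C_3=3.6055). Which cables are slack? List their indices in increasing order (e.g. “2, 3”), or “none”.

1

cable 1: √((-6.0000)²+(0.5000)²)=6.0208, C_1=6.3397: slack
cable 2: √((-2.0000)²+(-2.0000)²)=2.8284, C_2=2.8284: taut
cable 3: √((2.0000)²+(3.0000)²)=3.6056, C_3=3.6055: taut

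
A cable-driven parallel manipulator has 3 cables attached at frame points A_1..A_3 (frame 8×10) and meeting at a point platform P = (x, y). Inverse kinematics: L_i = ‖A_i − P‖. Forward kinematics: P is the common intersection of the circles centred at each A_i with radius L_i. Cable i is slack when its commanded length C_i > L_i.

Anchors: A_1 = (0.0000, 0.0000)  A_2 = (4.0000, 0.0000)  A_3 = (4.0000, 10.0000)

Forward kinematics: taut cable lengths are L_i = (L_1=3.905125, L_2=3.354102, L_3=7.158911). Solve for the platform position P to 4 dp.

(2.5000, 3.0000)

expand ‖A_i−P‖²=L_i² and subtract eq 1 (c_i ≔ ‖A_i‖²−L_i²)
c_1 = 0.0000+0.0000−15.2500 = -15.2500
eq1−eq2 → [-8.0000  0.0000]·P = -20.0000
eq1−eq3 → [-8.0000  -20.0000]·P = -80.0000
2×2 solve → P = (2.5000, 3.0000)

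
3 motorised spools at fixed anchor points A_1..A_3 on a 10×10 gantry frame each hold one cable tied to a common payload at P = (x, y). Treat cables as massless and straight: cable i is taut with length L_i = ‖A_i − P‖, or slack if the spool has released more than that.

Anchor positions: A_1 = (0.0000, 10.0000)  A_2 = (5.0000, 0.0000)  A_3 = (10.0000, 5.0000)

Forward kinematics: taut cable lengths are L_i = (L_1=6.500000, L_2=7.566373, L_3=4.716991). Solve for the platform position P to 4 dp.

(6.0000, 7.5000)

expand ‖A_i−P‖²=L_i² and subtract eq 1 (k_i ≔ ‖A_i‖²−L_i²)
k_1 = 0.0000+100.0000−42.2500 = 57.7500
eq1−eq2 → [-10.0000  20.0000]·P = 90.0000
eq1−eq3 → [-20.0000  10.0000]·P = -45.0000
2×2 solve → P = (6.0000, 7.5000)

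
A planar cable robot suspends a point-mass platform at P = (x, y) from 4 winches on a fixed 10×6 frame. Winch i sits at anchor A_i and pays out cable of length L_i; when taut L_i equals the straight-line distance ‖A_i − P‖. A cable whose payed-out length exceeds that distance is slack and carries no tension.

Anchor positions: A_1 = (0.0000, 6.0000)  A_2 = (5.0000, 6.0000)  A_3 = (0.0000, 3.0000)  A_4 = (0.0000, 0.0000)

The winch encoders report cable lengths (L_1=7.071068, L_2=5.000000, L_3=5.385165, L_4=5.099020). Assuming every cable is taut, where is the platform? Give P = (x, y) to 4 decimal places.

(5.0000, 1.0000)

expand ‖A_i−P‖²=L_i² and subtract eq 1 (c_i ≔ ‖A_i‖²−L_i²)
c_1 = 0.0000+36.0000−50.0000 = -14.0000
eq1−eq2 → [-10.0000  0.0000]·P = -50.0000
eq1−eq3 → [0.0000  6.0000]·P = 6.0000
eq1−eq4 → [0.0000  12.0000]·P = 12.0000
2×2 solve → P = (5.0000, 1.0000)
check cable 4: ‖A_4−P‖² = 26.0000 ≈ L_4² = 26.0000 ✓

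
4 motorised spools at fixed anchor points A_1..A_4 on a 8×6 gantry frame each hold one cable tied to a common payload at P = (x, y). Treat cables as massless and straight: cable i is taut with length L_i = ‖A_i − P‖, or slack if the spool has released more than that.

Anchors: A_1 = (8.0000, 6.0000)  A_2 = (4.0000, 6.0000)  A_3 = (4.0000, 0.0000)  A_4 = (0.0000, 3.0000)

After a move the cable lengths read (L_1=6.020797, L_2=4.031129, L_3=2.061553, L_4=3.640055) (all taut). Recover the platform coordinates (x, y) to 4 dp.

(3.5000, 2.0000)

expand ‖A_i−P‖²=L_i² and subtract eq 1 (q_i ≔ ‖A_i‖²−L_i²)
q_1 = 64.0000+36.0000−36.2500 = 63.7500
eq1−eq2 → [8.0000  0.0000]·P = 28.0000
eq1−eq3 → [8.0000  12.0000]·P = 52.0000
eq1−eq4 → [16.0000  6.0000]·P = 68.0000
2×2 solve → P = (3.5000, 2.0000)
check cable 4: ‖A_4−P‖² = 13.2500 ≈ L_4² = 13.2500 ✓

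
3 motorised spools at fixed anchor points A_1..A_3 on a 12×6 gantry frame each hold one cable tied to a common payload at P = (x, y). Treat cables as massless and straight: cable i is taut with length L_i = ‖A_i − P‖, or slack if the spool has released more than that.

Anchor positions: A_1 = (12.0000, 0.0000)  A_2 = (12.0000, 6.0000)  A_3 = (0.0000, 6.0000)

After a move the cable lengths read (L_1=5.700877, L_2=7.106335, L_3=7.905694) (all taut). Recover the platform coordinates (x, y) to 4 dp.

expand ‖A_i−P‖²=L_i² and subtract eq 1 (k_i ≔ ‖A_i‖²−L_i²)
k_1 = 144.0000+0.0000−32.5000 = 111.5000
eq1−eq2 → [0.0000  -12.0000]·P = -18.0000
eq1−eq3 → [24.0000  -12.0000]·P = 138.0000
2×2 solve → P = (6.5000, 1.5000)

(6.5000, 1.5000)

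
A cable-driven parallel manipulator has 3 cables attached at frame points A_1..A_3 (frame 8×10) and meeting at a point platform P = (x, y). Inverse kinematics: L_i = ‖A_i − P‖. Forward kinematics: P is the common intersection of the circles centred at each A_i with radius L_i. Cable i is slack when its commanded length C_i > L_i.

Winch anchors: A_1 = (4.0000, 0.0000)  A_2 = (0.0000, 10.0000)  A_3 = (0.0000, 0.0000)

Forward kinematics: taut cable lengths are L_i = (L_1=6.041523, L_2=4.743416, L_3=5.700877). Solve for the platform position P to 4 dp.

circle eqns → linear via eq_j − eq_1; set q_j = A_j·A_j − L_j²
q_1 = 16.0000+0.0000−36.5000 = -20.5000
8.0000·x − 20.0000·y = q_1−q_2 = -98.0000
8.0000·x + 0.0000·y = q_1−q_3 = 12.0000
solve first two rows → x=1.5000, y=5.5000

(1.5000, 5.5000)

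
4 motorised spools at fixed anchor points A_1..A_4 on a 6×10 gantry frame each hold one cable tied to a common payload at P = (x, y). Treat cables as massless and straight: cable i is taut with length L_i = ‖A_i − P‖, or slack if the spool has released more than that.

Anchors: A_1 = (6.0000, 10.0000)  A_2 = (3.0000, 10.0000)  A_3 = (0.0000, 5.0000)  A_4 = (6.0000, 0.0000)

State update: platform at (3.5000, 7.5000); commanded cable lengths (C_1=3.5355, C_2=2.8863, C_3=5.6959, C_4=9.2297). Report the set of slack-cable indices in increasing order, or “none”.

cable 1: L_1 = ‖A_1−P‖ = 3.5355;  C_1 = 3.5355 → taut
cable 2: L_2 = ‖A_2−P‖ = 2.5495;  C_2 = 2.8863 → slack
cable 3: L_3 = ‖A_3−P‖ = 4.3012;  C_3 = 5.6959 → slack
cable 4: L_4 = ‖A_4−P‖ = 7.9057;  C_4 = 9.2297 → slack

2, 3, 4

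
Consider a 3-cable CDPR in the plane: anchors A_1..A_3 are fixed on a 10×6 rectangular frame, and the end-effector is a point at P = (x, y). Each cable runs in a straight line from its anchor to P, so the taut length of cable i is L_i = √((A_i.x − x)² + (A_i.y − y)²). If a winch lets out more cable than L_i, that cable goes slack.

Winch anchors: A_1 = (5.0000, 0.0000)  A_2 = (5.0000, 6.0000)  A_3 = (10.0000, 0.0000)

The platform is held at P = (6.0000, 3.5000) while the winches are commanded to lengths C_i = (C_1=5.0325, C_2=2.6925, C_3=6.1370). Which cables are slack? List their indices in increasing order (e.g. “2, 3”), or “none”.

cable 1: √((-1.0000)²+(-3.5000)²)=3.6401, C_1=5.0325: slack
cable 2: √((-1.0000)²+(2.5000)²)=2.6926, C_2=2.6925: taut
cable 3: √((4.0000)²+(-3.5000)²)=5.3151, C_3=6.1370: slack

1, 3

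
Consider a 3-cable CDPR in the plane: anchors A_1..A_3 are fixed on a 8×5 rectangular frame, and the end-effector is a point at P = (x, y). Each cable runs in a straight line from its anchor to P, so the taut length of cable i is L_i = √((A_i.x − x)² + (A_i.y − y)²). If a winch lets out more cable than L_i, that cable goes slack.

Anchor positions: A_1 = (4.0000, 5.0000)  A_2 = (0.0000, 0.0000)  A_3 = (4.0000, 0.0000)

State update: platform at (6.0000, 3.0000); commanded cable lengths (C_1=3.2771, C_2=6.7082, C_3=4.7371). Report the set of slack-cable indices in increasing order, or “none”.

1, 3

i=1: geometric 2.8284 vs commanded 3.2771 ⇒ slack
i=2: geometric 6.7082 vs commanded 6.7082 ⇒ taut
i=3: geometric 3.6056 vs commanded 4.7371 ⇒ slack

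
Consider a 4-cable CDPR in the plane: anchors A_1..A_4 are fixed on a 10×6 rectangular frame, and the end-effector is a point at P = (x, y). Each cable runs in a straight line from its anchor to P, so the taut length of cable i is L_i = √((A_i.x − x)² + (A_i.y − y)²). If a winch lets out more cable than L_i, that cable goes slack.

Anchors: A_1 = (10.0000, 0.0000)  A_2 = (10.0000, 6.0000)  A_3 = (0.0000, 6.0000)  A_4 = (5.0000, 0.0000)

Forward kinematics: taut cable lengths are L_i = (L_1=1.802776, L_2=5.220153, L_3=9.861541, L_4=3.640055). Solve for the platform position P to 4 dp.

circle eqns → linear via eq_j − eq_1; set q_j = A_j·A_j − L_j²
q_1 = 100.0000+0.0000−3.2500 = 96.7500
0.0000·x − 12.0000·y = q_1−q_2 = -12.0000
20.0000·x − 12.0000·y = q_1−q_3 = 158.0000
10.0000·x + 0.0000·y = q_1−q_4 = 85.0000
solve first two rows → x=8.5000, y=1.0000
check cable 4: ‖A_4−P‖² = 13.2500 ≈ L_4² = 13.2500 ✓

(8.5000, 1.0000)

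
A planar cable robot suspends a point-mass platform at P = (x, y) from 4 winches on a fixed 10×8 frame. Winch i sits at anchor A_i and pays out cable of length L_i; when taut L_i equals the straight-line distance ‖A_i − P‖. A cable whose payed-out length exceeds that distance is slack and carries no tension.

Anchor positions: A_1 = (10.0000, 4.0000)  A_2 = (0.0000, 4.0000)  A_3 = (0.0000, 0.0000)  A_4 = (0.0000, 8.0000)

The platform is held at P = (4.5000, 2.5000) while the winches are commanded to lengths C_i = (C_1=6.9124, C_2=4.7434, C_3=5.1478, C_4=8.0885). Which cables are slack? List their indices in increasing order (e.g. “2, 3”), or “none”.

cable 1: √((5.5000)²+(1.5000)²)=5.7009, C_1=6.9124: slack
cable 2: √((-4.5000)²+(1.5000)²)=4.7434, C_2=4.7434: taut
cable 3: √((-4.5000)²+(-2.5000)²)=5.1478, C_3=5.1478: taut
cable 4: √((-4.5000)²+(5.5000)²)=7.1063, C_4=8.0885: slack

1, 4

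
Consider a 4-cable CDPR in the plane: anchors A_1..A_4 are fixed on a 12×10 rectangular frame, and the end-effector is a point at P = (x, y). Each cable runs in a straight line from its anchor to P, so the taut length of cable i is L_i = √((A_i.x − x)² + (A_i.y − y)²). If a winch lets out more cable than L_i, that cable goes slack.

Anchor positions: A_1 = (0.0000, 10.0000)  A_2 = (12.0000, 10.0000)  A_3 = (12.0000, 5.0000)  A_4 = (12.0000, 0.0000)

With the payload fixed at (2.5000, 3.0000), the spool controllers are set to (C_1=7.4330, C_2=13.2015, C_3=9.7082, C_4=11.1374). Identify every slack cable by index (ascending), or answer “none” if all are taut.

cable 1: √((-2.5000)²+(7.0000)²)=7.4330, C_1=7.4330: taut
cable 2: √((9.5000)²+(7.0000)²)=11.8004, C_2=13.2015: slack
cable 3: √((9.5000)²+(2.0000)²)=9.7082, C_3=9.7082: taut
cable 4: √((9.5000)²+(-3.0000)²)=9.9624, C_4=11.1374: slack

2, 4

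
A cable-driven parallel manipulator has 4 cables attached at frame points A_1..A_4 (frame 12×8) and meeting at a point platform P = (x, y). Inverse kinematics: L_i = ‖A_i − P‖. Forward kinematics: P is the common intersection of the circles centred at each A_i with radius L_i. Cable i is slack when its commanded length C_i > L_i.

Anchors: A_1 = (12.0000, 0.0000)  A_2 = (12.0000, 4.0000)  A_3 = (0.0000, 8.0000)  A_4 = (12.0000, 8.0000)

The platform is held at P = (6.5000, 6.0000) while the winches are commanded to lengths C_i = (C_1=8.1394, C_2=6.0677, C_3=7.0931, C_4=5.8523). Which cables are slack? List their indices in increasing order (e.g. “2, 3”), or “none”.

cable 1: √((5.5000)²+(-6.0000)²)=8.1394, C_1=8.1394: taut
cable 2: √((5.5000)²+(-2.0000)²)=5.8523, C_2=6.0677: slack
cable 3: √((-6.5000)²+(2.0000)²)=6.8007, C_3=7.0931: slack
cable 4: √((5.5000)²+(2.0000)²)=5.8523, C_4=5.8523: taut

2, 3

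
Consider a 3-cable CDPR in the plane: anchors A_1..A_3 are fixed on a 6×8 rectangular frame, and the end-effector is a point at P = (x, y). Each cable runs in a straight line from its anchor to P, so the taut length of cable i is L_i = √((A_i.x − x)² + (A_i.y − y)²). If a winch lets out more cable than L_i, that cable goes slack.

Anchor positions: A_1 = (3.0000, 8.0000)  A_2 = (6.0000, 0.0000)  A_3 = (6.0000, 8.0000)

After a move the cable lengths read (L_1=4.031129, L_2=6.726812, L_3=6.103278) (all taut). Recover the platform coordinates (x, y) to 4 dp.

circle eqns → linear via eq_j − eq_1; set q_j = A_j·A_j − L_j²
q_1 = 9.0000+64.0000−16.2500 = 56.7500
-6.0000·x + 16.0000·y = q_1−q_2 = 66.0000
-6.0000·x + 0.0000·y = q_1−q_3 = -6.0000
solve first two rows → x=1.0000, y=4.5000

(1.0000, 4.5000)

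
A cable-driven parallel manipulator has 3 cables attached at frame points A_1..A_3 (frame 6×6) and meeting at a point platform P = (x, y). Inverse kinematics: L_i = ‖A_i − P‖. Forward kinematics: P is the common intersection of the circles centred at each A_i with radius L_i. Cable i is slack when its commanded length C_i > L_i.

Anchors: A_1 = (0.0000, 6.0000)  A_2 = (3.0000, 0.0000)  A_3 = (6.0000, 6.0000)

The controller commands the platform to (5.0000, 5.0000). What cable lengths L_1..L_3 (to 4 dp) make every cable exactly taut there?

L_1: Δ = A_1−P = (-5.0000, 1.0000) → ‖Δ‖ = √26.0000 = 5.0990
L_2: Δ = A_2−P = (-2.0000, -5.0000) → ‖Δ‖ = √29.0000 = 5.3852
L_3: Δ = A_3−P = (1.0000, 1.0000) → ‖Δ‖ = √2.0000 = 1.4142

(5.0990, 5.3852, 1.4142)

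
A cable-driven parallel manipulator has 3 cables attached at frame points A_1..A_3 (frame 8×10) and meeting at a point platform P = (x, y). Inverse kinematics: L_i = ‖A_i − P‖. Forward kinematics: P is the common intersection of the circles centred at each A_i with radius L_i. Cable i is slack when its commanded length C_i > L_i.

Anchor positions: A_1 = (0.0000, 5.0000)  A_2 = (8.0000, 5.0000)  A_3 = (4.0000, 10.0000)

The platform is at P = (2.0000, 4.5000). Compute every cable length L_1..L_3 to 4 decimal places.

L_1 = √((0.0000−2.0000)² + (5.0000−4.5000)²) = 2.0616
L_2 = √((8.0000−2.0000)² + (5.0000−4.5000)²) = 6.0208
L_3 = √((4.0000−2.0000)² + (10.0000−4.5000)²) = 5.8523

(2.0616, 6.0208, 5.8523)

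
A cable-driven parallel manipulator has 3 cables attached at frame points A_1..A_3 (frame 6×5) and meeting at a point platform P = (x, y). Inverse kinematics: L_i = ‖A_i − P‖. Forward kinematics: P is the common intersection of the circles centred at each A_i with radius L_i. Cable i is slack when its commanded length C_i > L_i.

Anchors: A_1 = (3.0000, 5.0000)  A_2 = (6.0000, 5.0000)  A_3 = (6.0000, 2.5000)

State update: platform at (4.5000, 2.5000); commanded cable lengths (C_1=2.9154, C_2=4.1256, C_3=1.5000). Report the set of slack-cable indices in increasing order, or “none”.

i=1: geometric 2.9155 vs commanded 2.9154 ⇒ taut
i=2: geometric 2.9155 vs commanded 4.1256 ⇒ slack
i=3: geometric 1.5000 vs commanded 1.5000 ⇒ taut

2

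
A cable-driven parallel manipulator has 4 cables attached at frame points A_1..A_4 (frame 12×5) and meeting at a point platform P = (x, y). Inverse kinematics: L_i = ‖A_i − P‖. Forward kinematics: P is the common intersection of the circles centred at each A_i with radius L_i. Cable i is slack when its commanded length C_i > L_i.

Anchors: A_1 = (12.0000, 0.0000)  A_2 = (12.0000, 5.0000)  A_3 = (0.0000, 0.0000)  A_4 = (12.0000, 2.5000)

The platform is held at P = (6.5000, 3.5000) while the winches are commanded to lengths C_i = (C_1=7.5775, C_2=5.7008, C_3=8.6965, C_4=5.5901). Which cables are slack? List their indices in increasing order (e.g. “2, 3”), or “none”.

cable 1: √((5.5000)²+(-3.5000)²)=6.5192, C_1=7.5775: slack
cable 2: √((5.5000)²+(1.5000)²)=5.7009, C_2=5.7008: taut
cable 3: √((-6.5000)²+(-3.5000)²)=7.3824, C_3=8.6965: slack
cable 4: √((5.5000)²+(-1.0000)²)=5.5902, C_4=5.5901: taut

1, 3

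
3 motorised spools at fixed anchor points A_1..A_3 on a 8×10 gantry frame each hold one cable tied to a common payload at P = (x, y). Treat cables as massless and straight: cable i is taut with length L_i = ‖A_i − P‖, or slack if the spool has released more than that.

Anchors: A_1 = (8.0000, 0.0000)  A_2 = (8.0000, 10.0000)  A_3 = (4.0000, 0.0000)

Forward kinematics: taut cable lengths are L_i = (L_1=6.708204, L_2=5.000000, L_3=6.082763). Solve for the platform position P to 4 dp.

(5.0000, 6.0000)

circle eqns → linear via eq_j − eq_1; set c_j = A_j·A_j − L_j²
c_1 = 64.0000+0.0000−45.0000 = 19.0000
0.0000·x − 20.0000·y = c_1−c_2 = -120.0000
8.0000·x + 0.0000·y = c_1−c_3 = 40.0000
solve first two rows → x=5.0000, y=6.0000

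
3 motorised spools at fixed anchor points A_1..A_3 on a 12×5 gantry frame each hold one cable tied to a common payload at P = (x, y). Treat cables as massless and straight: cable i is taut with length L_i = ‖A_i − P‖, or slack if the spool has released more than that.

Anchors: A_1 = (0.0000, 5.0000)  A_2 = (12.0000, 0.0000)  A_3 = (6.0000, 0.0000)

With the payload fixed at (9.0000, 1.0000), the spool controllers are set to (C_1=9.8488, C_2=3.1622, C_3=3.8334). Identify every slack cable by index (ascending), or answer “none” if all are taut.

cable 1: L_1 = ‖A_1−P‖ = 9.8489;  C_1 = 9.8488 → taut
cable 2: L_2 = ‖A_2−P‖ = 3.1623;  C_2 = 3.1622 → taut
cable 3: L_3 = ‖A_3−P‖ = 3.1623;  C_3 = 3.8334 → slack

3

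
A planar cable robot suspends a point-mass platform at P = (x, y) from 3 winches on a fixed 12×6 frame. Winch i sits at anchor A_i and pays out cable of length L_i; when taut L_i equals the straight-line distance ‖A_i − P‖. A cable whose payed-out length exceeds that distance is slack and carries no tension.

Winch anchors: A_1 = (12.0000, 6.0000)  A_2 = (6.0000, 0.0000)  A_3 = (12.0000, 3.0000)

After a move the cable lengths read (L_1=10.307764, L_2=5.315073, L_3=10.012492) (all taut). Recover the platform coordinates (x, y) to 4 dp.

each cable: (A_i−P)·(A_i−P) = L_i²; let c_i = ‖A_i‖²−L_i²
c_1 = 144.0000+36.0000−106.2500 = 73.7500
row 1: 12.0000x + 12.0000y = 66.0000  (c_2=7.7500)
row 2: 0.0000x + 6.0000y = 21.0000  (c_3=52.7500)
Cramer on rows 1–2 → x = 2.0000, y = 3.5000

(2.0000, 3.5000)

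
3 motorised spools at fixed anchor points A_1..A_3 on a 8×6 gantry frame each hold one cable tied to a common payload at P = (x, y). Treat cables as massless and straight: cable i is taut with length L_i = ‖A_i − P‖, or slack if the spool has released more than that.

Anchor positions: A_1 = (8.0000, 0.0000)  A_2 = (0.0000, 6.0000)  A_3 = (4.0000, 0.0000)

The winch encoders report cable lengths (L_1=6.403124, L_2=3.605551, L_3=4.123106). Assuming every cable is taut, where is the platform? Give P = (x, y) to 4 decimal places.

circle eqns → linear via eq_j − eq_1; set q_j = A_j·A_j − L_j²
q_1 = 64.0000+0.0000−41.0000 = 23.0000
16.0000·x − 12.0000·y = q_1−q_2 = 0.0000
8.0000·x + 0.0000·y = q_1−q_3 = 24.0000
solve first two rows → x=3.0000, y=4.0000

(3.0000, 4.0000)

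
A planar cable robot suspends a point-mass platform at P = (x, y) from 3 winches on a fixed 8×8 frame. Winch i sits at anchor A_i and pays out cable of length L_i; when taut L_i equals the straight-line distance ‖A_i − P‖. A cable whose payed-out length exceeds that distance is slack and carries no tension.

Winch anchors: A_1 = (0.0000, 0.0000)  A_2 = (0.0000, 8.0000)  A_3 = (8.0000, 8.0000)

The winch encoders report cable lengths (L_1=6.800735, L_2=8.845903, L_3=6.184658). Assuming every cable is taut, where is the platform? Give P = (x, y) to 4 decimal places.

each cable: (A_i−P)·(A_i−P) = L_i²; let c_i = ‖A_i‖²−L_i²
c_1 = 0.0000+0.0000−46.2500 = -46.2500
row 1: 0.0000x − 16.0000y = -32.0000  (c_2=-14.2500)
row 2: -16.0000x − 16.0000y = -136.0000  (c_3=89.7500)
Cramer on rows 1–2 → x = 6.5000, y = 2.0000

(6.5000, 2.0000)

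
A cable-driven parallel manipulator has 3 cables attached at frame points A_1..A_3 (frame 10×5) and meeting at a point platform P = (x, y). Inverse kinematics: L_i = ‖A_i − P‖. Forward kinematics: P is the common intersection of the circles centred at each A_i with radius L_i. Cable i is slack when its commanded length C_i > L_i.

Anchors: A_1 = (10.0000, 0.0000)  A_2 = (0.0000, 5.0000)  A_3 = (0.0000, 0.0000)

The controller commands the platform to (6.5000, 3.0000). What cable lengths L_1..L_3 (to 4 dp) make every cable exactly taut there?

(4.6098, 6.8007, 7.1589)

L_1 = √((10.0000−6.5000)² + (0.0000−3.0000)²) = 4.6098
L_2 = √((0.0000−6.5000)² + (5.0000−3.0000)²) = 6.8007
L_3 = √((0.0000−6.5000)² + (0.0000−3.0000)²) = 7.1589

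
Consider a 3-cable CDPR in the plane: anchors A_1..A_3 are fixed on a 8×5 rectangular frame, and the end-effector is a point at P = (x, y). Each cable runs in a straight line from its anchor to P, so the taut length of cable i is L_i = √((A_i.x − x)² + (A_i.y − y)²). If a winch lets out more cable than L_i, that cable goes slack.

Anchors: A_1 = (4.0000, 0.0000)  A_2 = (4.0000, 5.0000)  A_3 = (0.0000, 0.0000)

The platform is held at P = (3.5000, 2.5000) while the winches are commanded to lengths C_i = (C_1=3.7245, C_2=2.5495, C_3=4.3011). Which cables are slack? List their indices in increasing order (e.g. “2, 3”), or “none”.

i=1: geometric 2.5495 vs commanded 3.7245 ⇒ slack
i=2: geometric 2.5495 vs commanded 2.5495 ⇒ taut
i=3: geometric 4.3012 vs commanded 4.3011 ⇒ taut

1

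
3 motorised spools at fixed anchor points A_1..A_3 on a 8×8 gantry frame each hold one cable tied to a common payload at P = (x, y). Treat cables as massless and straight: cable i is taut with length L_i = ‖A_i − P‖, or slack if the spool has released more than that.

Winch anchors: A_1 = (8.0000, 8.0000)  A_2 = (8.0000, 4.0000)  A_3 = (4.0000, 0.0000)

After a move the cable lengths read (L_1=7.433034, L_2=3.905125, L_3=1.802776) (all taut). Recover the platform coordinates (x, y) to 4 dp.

(5.5000, 1.0000)

circle eqns → linear via eq_j − eq_1; set c_j = A_j·A_j − L_j²
c_1 = 64.0000+64.0000−55.2500 = 72.7500
0.0000·x + 8.0000·y = c_1−c_2 = 8.0000
8.0000·x + 16.0000·y = c_1−c_3 = 60.0000
solve first two rows → x=5.5000, y=1.0000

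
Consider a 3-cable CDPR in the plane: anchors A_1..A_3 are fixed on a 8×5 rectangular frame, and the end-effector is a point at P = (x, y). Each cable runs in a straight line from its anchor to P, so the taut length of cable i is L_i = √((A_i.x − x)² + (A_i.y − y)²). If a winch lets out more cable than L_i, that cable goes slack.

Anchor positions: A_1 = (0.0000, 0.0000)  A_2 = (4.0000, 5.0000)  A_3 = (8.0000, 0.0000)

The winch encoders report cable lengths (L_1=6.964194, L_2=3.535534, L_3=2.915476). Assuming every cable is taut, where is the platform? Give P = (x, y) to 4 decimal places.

each cable: (A_i−P)·(A_i−P) = L_i²; let c_i = ‖A_i‖²−L_i²
c_1 = 0.0000+0.0000−48.5000 = -48.5000
row 1: -8.0000x − 10.0000y = -77.0000  (c_2=28.5000)
row 2: -16.0000x + 0.0000y = -104.0000  (c_3=55.5000)
Cramer on rows 1–2 → x = 6.5000, y = 2.5000

(6.5000, 2.5000)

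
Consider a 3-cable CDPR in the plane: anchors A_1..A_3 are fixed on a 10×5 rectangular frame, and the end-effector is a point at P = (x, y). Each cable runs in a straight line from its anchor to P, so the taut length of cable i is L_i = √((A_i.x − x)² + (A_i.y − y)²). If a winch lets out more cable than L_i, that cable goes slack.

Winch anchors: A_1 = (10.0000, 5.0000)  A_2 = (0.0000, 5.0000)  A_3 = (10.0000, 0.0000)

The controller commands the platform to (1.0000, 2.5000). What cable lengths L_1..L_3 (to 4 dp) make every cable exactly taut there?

L_1 = √((10.0000−1.0000)² + (5.0000−2.5000)²) = 9.3408
L_2 = √((0.0000−1.0000)² + (5.0000−2.5000)²) = 2.6926
L_3 = √((10.0000−1.0000)² + (0.0000−2.5000)²) = 9.3408

(9.3408, 2.6926, 9.3408)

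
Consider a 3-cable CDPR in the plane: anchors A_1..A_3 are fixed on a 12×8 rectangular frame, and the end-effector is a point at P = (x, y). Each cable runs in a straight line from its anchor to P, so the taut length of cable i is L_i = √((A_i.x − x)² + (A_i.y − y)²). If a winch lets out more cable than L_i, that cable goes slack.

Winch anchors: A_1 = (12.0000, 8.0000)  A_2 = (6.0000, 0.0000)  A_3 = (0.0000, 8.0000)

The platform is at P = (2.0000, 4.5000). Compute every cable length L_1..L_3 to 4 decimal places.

cable 1: Δx=10.0000, Δy=3.5000; L_1 = √(Δx²+Δy²) = 10.5948
cable 2: Δx=4.0000, Δy=-4.5000; L_2 = √(Δx²+Δy²) = 6.0208
cable 3: Δx=-2.0000, Δy=3.5000; L_3 = √(Δx²+Δy²) = 4.0311

(10.5948, 6.0208, 4.0311)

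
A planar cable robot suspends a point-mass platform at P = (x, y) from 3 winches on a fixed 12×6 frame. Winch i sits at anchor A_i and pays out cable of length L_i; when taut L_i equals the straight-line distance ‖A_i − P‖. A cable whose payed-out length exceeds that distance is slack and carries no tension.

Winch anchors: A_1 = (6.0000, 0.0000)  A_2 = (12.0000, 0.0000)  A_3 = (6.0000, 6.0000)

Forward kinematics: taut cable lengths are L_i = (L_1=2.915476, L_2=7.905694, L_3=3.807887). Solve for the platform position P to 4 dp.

(4.5000, 2.5000)

each cable: (A_i−P)·(A_i−P) = L_i²; let q_i = ‖A_i‖²−L_i²
q_1 = 36.0000+0.0000−8.5000 = 27.5000
row 1: -12.0000x + 0.0000y = -54.0000  (q_2=81.5000)
row 2: 0.0000x − 12.0000y = -30.0000  (q_3=57.5000)
Cramer on rows 1–2 → x = 4.5000, y = 2.5000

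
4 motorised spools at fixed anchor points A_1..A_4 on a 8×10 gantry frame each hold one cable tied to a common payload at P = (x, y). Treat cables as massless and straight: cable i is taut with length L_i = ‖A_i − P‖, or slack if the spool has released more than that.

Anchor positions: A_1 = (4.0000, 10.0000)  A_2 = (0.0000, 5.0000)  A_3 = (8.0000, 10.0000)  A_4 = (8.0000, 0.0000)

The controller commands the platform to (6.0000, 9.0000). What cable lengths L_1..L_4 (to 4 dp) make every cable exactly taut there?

L_1: Δ = A_1−P = (-2.0000, 1.0000) → ‖Δ‖ = √5.0000 = 2.2361
L_2: Δ = A_2−P = (-6.0000, -4.0000) → ‖Δ‖ = √52.0000 = 7.2111
L_3: Δ = A_3−P = (2.0000, 1.0000) → ‖Δ‖ = √5.0000 = 2.2361
L_4: Δ = A_4−P = (2.0000, -9.0000) → ‖Δ‖ = √85.0000 = 9.2195

(2.2361, 7.2111, 2.2361, 9.2195)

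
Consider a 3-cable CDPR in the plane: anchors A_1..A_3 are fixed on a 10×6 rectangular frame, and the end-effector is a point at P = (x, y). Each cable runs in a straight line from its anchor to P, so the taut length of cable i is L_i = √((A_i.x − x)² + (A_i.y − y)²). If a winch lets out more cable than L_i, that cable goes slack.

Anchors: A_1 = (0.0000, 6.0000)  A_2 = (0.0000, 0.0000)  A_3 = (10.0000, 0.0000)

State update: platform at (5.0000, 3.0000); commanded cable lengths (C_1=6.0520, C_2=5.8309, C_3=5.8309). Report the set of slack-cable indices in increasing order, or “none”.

1

cable 1: √((-5.0000)²+(3.0000)²)=5.8310, C_1=6.0520: slack
cable 2: √((-5.0000)²+(-3.0000)²)=5.8310, C_2=5.8309: taut
cable 3: √((5.0000)²+(-3.0000)²)=5.8310, C_3=5.8309: taut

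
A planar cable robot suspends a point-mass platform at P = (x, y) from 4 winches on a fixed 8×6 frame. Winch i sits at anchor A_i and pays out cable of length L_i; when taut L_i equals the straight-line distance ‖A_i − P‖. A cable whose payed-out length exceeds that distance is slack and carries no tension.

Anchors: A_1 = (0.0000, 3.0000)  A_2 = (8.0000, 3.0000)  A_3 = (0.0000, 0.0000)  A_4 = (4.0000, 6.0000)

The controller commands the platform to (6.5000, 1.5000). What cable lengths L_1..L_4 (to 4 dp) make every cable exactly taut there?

L_1: Δ = A_1−P = (-6.5000, 1.5000) → ‖Δ‖ = √44.5000 = 6.6708
L_2: Δ = A_2−P = (1.5000, 1.5000) → ‖Δ‖ = √4.5000 = 2.1213
L_3: Δ = A_3−P = (-6.5000, -1.5000) → ‖Δ‖ = √44.5000 = 6.6708
L_4: Δ = A_4−P = (-2.5000, 4.5000) → ‖Δ‖ = √26.5000 = 5.1478

(6.6708, 2.1213, 6.6708, 5.1478)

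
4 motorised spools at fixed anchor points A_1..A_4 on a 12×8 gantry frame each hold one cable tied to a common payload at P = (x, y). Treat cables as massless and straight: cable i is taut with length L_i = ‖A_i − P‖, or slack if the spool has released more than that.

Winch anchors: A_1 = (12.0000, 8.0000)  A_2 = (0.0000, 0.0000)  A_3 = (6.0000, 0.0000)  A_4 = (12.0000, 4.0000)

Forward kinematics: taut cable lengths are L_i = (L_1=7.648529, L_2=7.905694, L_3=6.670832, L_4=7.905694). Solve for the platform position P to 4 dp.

expand ‖A_i−P‖²=L_i² and subtract eq 1 (c_i ≔ ‖A_i‖²−L_i²)
c_1 = 144.0000+64.0000−58.5000 = 149.5000
eq1−eq2 → [24.0000  16.0000]·P = 212.0000
eq1−eq3 → [12.0000  16.0000]·P = 158.0000
eq1−eq4 → [0.0000  8.0000]·P = 52.0000
2×2 solve → P = (4.5000, 6.5000)
check cable 4: ‖A_4−P‖² = 62.5000 ≈ L_4² = 62.5000 ✓

(4.5000, 6.5000)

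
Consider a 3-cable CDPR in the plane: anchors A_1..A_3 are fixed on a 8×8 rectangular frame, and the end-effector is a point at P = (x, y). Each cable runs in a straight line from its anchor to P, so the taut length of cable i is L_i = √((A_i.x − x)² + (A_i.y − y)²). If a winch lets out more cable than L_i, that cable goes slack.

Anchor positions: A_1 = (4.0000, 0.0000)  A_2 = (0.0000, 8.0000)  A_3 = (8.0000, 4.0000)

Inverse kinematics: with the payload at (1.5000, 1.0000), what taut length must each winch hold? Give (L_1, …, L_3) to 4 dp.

(2.6926, 7.1589, 7.1589)

cable 1: Δx=2.5000, Δy=-1.0000; L_1 = √(Δx²+Δy²) = 2.6926
cable 2: Δx=-1.5000, Δy=7.0000; L_2 = √(Δx²+Δy²) = 7.1589
cable 3: Δx=6.5000, Δy=3.0000; L_3 = √(Δx²+Δy²) = 7.1589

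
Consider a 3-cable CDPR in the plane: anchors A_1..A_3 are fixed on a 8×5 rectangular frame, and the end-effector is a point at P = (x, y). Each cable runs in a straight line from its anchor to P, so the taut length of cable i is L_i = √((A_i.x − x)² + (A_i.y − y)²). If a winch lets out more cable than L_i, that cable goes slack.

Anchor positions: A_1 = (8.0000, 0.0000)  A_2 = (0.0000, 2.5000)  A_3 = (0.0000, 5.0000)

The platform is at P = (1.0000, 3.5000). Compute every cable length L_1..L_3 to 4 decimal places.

cable 1: Δx=7.0000, Δy=-3.5000; L_1 = √(Δx²+Δy²) = 7.8262
cable 2: Δx=-1.0000, Δy=-1.0000; L_2 = √(Δx²+Δy²) = 1.4142
cable 3: Δx=-1.0000, Δy=1.5000; L_3 = √(Δx²+Δy²) = 1.8028

(7.8262, 1.4142, 1.8028)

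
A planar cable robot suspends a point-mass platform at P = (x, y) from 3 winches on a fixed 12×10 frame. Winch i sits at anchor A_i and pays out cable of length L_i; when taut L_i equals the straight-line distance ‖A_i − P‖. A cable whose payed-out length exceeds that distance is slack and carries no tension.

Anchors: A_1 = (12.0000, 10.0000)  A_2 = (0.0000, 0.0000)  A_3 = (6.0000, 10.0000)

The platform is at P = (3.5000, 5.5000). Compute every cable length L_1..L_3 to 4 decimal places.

(9.6177, 6.5192, 5.1478)

L_1 = √((12.0000−3.5000)² + (10.0000−5.5000)²) = 9.6177
L_2 = √((0.0000−3.5000)² + (0.0000−5.5000)²) = 6.5192
L_3 = √((6.0000−3.5000)² + (10.0000−5.5000)²) = 5.1478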